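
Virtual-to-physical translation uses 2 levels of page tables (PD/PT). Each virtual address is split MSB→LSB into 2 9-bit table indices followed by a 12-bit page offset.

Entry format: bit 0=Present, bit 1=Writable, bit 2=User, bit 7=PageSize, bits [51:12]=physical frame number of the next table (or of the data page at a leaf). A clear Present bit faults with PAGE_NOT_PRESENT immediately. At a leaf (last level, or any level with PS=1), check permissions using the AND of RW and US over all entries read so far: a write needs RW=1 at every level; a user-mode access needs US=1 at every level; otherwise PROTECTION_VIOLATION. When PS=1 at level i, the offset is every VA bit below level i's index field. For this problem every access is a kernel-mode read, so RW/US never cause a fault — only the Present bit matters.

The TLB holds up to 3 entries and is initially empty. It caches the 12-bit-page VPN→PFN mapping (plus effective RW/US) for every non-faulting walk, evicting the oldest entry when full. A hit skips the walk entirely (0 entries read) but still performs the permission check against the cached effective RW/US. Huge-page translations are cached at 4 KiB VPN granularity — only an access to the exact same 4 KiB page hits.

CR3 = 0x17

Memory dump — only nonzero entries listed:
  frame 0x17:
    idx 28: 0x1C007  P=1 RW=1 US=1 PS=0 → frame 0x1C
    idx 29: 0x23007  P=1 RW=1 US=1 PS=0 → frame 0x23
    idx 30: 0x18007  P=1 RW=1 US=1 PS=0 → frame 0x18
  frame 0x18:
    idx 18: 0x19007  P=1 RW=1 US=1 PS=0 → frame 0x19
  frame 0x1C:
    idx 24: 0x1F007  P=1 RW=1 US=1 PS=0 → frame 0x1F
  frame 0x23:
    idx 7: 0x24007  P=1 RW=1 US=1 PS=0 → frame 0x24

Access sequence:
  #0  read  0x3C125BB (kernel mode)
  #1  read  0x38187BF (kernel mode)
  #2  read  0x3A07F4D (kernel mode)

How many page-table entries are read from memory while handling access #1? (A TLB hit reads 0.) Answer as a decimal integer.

Walk each access:
#0 VA=0x3C125BB (r,kernel):
  lvl0: tbl 0x17, slot 30 ⇒ 0x18007 (P1/RW1/US1/PS0)
  lvl1: tbl 0x18, slot 18 ⇒ 0x19007 (P1/RW1/US1/PS0)
  ✓ 0x195BB  — 2 lookups
#1 VA=0x38187BF (r,kernel):
  lvl0: tbl 0x17, slot 28 ⇒ 0x1C007 (P1/RW1/US1/PS0)
  lvl1: tbl 0x1C, slot 24 ⇒ 0x1F007 (P1/RW1/US1/PS0)
  ✓ 0x1F7BF  — 2 lookups
#2 VA=0x3A07F4D (r,kernel):
  lvl0: tbl 0x17, slot 29 ⇒ 0x23007 (P1/RW1/US1/PS0)
  lvl1: tbl 0x23, slot 7 ⇒ 0x24007 (P1/RW1/US1/PS0)
  ✓ 0x24F4D  — 2 lookups

Entries read for #1: 2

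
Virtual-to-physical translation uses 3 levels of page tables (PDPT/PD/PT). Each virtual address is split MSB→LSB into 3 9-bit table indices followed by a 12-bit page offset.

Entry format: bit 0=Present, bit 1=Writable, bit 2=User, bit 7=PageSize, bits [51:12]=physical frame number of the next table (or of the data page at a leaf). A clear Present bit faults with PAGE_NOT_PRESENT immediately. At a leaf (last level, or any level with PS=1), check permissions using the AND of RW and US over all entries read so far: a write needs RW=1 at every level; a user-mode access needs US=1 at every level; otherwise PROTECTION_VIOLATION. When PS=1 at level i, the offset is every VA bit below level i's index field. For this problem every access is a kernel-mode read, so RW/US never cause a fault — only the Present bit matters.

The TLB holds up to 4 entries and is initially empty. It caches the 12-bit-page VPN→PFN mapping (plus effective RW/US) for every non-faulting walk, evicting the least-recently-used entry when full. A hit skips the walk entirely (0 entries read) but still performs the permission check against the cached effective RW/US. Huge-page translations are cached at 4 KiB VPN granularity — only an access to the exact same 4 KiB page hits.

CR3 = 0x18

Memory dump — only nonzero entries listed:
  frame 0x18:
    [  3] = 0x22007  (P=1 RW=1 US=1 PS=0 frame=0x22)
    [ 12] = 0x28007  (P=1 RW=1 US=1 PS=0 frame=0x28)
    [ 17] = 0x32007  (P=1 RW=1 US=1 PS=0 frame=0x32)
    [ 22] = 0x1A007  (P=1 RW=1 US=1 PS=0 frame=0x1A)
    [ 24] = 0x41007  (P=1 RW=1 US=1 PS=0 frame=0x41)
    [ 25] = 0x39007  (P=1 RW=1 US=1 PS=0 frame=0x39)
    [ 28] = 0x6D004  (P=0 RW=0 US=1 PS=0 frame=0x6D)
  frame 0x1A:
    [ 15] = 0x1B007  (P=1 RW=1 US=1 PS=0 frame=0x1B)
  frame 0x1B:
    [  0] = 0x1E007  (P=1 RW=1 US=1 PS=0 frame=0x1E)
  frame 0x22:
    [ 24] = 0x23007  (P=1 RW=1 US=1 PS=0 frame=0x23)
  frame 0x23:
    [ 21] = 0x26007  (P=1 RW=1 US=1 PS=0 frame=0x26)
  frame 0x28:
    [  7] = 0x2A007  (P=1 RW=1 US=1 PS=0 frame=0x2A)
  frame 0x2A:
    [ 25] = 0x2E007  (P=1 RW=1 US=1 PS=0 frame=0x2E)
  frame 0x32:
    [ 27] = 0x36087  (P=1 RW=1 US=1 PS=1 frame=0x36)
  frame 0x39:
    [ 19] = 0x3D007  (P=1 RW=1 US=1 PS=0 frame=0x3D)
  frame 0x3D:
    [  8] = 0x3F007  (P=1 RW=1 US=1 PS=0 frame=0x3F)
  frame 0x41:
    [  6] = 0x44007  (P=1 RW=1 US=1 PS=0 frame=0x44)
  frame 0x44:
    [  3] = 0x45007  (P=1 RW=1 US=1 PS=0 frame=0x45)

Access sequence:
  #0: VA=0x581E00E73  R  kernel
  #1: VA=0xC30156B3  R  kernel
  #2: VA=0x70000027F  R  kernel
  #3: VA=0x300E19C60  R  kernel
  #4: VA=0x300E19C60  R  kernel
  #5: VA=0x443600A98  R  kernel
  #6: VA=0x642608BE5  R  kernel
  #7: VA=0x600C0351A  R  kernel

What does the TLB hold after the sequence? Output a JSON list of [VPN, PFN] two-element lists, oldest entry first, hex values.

Trace:
#0 VA=0x581E00E73 (r,kernel):
  L0 @0x18[22] → 0x1A007  P=1,RW=1,US=1,PS=0
  L1 @0x1A[15] → 0x1B007  P=1,RW=1,US=1,PS=0
  L2 @0x1B[0] → 0x1E007  P=1,RW=1,US=1,PS=0
  ✓ 0x1EE73  — 3 lookups
#1 VA=0xC30156B3 (r,kernel):
  L0 @0x18[3] → 0x22007  P=1,RW=1,US=1,PS=0
  L1 @0x22[24] → 0x23007  P=1,RW=1,US=1,PS=0
  L2 @0x23[21] → 0x26007  P=1,RW=1,US=1,PS=0
  ✓ 0x266B3  — 3 lookups
#2 VA=0x70000027F (r,kernel):
  L0 @0x18[28] → 0x6D004  P=0,RW=0,US=1,PS=0
  ✗ PAGE_NOT_PRESENT  [1 reads]
#3 VA=0x300E19C60 (r,kernel):
  L0 @0x18[12] → 0x28007  P=1,RW=1,US=1,PS=0
  L1 @0x28[7] → 0x2A007  P=1,RW=1,US=1,PS=0
  L2 @0x2A[25] → 0x2E007  P=1,RW=1,US=1,PS=0
  ✓ 0x2EC60  — 3 lookups
#4 VA=0x300E19C60 (r,kernel):
  TLB hit vpn=0x300E19 → PA=0x2EC60
#5 VA=0x443600A98 (r,kernel):
  L0 @0x18[17] → 0x32007  P=1,RW=1,US=1,PS=0
  L1 @0x32[27] → 0x36087  P=1,RW=1,US=1,PS=1
  ✓ 0x36A98 (huge @L1)  — 2 lookups
#6 VA=0x642608BE5 (r,kernel):
  L0 @0x18[25] → 0x39007  P=1,RW=1,US=1,PS=0
  L1 @0x39[19] → 0x3D007  P=1,RW=1,US=1,PS=0
  L2 @0x3D[8] → 0x3F007  P=1,RW=1,US=1,PS=0
  ✓ 0x3FBE5  — 3 lookups
#7 VA=0x600C0351A (r,kernel):
  L0 @0x18[24] → 0x41007  P=1,RW=1,US=1,PS=0
  L1 @0x41[6] → 0x44007  P=1,RW=1,US=1,PS=0
  L2 @0x44[3] → 0x45007  P=1,RW=1,US=1,PS=0
  ✓ 0x4551A  — 3 lookups

TLB: [["0x300E19", "0x2E"], ["0x443600", "0x36"], ["0x642608", "0x3F"], ["0x600C03", "0x45"]]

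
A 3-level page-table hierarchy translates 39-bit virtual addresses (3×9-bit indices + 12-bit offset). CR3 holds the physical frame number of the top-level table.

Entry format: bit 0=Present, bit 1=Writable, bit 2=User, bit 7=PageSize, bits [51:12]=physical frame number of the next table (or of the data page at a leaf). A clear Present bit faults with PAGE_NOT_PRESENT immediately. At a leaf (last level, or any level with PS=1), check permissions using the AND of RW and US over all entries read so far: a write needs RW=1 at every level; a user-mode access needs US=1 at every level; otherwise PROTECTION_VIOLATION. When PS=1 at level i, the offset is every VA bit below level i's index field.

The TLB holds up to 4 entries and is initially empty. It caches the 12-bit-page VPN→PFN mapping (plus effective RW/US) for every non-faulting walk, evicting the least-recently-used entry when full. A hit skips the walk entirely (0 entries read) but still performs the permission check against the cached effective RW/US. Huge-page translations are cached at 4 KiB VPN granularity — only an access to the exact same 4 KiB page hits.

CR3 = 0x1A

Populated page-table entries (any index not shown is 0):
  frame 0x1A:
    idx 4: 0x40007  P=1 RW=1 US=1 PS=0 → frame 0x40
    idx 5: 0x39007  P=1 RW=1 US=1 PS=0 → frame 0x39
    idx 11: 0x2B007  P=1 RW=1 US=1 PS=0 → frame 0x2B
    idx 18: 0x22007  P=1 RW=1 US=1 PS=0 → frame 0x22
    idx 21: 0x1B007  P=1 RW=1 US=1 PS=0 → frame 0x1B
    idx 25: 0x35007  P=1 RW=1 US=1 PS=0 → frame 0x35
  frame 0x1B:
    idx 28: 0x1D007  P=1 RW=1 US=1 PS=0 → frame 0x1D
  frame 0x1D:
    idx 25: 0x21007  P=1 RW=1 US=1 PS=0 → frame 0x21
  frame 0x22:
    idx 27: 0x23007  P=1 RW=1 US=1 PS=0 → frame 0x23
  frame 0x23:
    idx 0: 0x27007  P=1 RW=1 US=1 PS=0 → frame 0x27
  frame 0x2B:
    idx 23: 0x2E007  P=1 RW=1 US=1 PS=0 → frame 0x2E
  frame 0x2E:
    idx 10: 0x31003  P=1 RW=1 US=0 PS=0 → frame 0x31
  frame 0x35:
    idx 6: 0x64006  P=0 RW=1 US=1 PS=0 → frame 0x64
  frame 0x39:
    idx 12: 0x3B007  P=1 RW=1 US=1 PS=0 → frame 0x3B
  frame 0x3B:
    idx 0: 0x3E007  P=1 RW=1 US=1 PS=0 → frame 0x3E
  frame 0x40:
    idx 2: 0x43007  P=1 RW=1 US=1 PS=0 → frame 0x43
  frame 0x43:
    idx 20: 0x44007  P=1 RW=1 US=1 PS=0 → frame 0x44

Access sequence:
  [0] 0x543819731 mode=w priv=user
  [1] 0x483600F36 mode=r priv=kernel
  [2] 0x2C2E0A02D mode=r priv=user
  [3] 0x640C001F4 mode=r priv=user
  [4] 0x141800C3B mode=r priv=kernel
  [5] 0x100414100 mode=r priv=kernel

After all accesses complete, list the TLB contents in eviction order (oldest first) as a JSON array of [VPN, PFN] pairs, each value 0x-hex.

Walk each access:
#0 VA=0x543819731 (w,user):
  L0 @0x1A[21] → 0x1B007  P=1,RW=1,US=1,PS=0
  L1 @0x1B[28] → 0x1D007  P=1,RW=1,US=1,PS=0
  L2 @0x1D[25] → 0x21007  P=1,RW=1,US=1,PS=0
  → PA=0x21731  (3 entries read)
#1 VA=0x483600F36 (r,kernel):
  L0 @0x1A[18] → 0x22007  P=1,RW=1,US=1,PS=0
  L1 @0x22[27] → 0x23007  P=1,RW=1,US=1,PS=0
  L2 @0x23[0] → 0x27007  P=1,RW=1,US=1,PS=0
  → PA=0x27F36  (3 entries read)
#2 VA=0x2C2E0A02D (r,user):
  L0 @0x1A[11] → 0x2B007  P=1,RW=1,US=1,PS=0
  L1 @0x2B[23] → 0x2E007  P=1,RW=1,US=1,PS=0
  L2 @0x2E[10] → 0x31003  P=1,RW=1,US=0,PS=0
  ⇒ fault: PROTECTION_VIOLATION  — 3 lookups
#3 VA=0x640C001F4 (r,user):
  L0 @0x1A[25] → 0x35007  P=1,RW=1,US=1,PS=0
  L1 @0x35[6] → 0x64006  P=0,RW=1,US=1,PS=0
  ⇒ fault: PAGE_NOT_PRESENT  — 2 lookups
#4 VA=0x141800C3B (r,kernel):
  L0 @0x1A[5] → 0x39007  P=1,RW=1,US=1,PS=0
  L1 @0x39[12] → 0x3B007  P=1,RW=1,US=1,PS=0
  L2 @0x3B[0] → 0x3E007  P=1,RW=1,US=1,PS=0
  → PA=0x3EC3B  (3 entries read)
#5 VA=0x100414100 (r,kernel):
  L0 @0x1A[4] → 0x40007  P=1,RW=1,US=1,PS=0
  L1 @0x40[2] → 0x43007  P=1,RW=1,US=1,PS=0
  L2 @0x43[20] → 0x44007  P=1,RW=1,US=1,PS=0
  → PA=0x44100  (3 entries read)

TLB: [["0x543819", "0x21"], ["0x483600", "0x27"], ["0x141800", "0x3E"], ["0x100414", "0x44"]]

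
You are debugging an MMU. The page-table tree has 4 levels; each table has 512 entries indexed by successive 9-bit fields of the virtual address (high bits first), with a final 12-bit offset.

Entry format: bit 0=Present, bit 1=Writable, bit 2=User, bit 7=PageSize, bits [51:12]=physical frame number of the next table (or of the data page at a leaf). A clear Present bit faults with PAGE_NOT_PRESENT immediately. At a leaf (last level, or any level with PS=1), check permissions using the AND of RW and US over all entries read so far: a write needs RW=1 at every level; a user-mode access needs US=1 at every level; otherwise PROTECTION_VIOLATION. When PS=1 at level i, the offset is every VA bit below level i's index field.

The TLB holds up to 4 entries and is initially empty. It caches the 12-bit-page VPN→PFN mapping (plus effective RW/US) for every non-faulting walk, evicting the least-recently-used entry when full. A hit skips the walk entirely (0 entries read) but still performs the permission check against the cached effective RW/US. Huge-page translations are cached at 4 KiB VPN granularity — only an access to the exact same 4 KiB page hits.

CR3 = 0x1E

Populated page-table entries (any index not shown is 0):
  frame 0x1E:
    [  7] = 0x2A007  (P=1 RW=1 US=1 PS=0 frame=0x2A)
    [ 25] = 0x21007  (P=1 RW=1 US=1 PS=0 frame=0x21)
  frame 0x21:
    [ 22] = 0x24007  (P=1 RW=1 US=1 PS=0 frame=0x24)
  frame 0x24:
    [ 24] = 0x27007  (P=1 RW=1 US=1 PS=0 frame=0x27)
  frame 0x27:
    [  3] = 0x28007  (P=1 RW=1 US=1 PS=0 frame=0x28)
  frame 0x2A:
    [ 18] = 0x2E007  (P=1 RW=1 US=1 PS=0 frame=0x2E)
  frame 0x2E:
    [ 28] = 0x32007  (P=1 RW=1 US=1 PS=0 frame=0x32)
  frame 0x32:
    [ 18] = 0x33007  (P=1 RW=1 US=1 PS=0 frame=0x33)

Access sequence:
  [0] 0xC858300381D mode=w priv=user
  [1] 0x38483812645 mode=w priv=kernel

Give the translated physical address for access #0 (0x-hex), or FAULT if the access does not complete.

Trace:
#0 VA=0xC858300381D (w,user):
  L0: frame=0x1E idx=25 entry=0x21007 [P=1 RW=1 US=1 PS=0]
  L1: frame=0x21 idx=22 entry=0x24007 [P=1 RW=1 US=1 PS=0]
  L2: frame=0x24 idx=24 entry=0x27007 [P=1 RW=1 US=1 PS=0]
  L3: frame=0x27 idx=3 entry=0x28007 [P=1 RW=1 US=1 PS=0]
  ⇒ phys 0x2881D  [4 reads]
#1 VA=0x38483812645 (w,kernel):
  L0: frame=0x1E idx=7 entry=0x2A007 [P=1 RW=1 US=1 PS=0]
  L1: frame=0x2A idx=18 entry=0x2E007 [P=1 RW=1 US=1 PS=0]
  L2: frame=0x2E idx=28 entry=0x32007 [P=1 RW=1 US=1 PS=0]
  L3: frame=0x32 idx=18 entry=0x33007 [P=1 RW=1 US=1 PS=0]
  ⇒ phys 0x33645  [4 reads]

Access #0 PA: 0x2881D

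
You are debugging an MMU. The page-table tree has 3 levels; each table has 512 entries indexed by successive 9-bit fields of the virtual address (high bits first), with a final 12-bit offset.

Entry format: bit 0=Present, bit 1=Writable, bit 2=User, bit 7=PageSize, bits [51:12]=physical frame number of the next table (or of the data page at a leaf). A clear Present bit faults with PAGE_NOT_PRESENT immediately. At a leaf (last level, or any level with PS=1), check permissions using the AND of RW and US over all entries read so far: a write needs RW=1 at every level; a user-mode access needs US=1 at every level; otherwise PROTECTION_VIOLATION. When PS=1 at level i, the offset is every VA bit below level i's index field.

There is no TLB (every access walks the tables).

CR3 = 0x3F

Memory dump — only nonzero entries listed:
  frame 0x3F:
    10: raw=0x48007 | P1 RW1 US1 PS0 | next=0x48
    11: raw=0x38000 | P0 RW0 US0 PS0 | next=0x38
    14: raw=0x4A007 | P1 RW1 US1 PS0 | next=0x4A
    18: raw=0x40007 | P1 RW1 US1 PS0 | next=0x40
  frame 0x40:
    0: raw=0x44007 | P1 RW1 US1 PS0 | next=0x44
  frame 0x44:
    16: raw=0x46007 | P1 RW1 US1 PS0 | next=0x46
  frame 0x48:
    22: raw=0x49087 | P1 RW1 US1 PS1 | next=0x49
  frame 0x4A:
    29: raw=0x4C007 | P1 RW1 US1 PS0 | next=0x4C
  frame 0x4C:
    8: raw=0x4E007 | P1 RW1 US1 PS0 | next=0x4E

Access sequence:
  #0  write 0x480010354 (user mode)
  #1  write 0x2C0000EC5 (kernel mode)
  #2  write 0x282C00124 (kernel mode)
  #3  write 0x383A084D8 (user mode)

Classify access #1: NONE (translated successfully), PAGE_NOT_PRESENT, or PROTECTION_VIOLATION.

Trace:
#0 VA=0x480010354 (w,user):
  lvl0: tbl 0x3F, slot 18 ⇒ 0x40007 (P1/RW1/US1/PS0)
  lvl1: tbl 0x40, slot 0 ⇒ 0x44007 (P1/RW1/US1/PS0)
  lvl2: tbl 0x44, slot 16 ⇒ 0x46007 (P1/RW1/US1/PS0)
  → PA=0x46354  (3 entries read)
#1 VA=0x2C0000EC5 (w,kernel):
  lvl0: tbl 0x3F, slot 11 ⇒ 0x38000 (P0/RW0/US0/PS0)
  ✗ PAGE_NOT_PRESENT  [1 reads]
#2 VA=0x282C00124 (w,kernel):
  lvl0: tbl 0x3F, slot 10 ⇒ 0x48007 (P1/RW1/US1/PS0)
  lvl1: tbl 0x48, slot 22 ⇒ 0x49087 (P1/RW1/US1/PS1)
  → PA=0x49124 (huge @L1)  (2 entries read)
#3 VA=0x383A084D8 (w,user):
  lvl0: tbl 0x3F, slot 14 ⇒ 0x4A007 (P1/RW1/US1/PS0)
  lvl1: tbl 0x4A, slot 29 ⇒ 0x4C007 (P1/RW1/US1/PS0)
  lvl2: tbl 0x4C, slot 8 ⇒ 0x4E007 (P1/RW1/US1/PS0)
  → PA=0x4E4D8  (3 entries read)

Access #1 fault: PAGE_NOT_PRESENT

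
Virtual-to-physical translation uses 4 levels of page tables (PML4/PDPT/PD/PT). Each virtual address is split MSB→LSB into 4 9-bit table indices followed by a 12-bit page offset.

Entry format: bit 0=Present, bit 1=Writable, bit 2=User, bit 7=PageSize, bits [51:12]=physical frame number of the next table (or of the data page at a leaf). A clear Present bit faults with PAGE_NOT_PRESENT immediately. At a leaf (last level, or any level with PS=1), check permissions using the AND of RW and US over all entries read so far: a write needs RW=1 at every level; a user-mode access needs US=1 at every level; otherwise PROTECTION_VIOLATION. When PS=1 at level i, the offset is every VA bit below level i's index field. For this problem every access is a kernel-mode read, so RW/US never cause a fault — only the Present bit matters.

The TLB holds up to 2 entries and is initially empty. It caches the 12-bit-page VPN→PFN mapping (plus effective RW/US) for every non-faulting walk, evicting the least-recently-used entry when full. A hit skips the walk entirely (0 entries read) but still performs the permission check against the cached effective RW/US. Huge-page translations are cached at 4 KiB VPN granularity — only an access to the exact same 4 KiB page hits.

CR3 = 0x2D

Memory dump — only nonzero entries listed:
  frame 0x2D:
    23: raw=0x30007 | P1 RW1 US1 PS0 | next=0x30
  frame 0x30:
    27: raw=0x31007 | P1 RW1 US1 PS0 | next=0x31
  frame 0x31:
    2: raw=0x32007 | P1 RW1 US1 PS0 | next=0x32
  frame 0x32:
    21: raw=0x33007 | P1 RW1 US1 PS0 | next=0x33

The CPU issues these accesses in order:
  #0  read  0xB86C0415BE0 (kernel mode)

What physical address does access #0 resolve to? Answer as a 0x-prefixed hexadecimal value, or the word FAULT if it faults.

Per-access translation:
#0 VA=0xB86C0415BE0 (r,kernel):
  [0] read 0x2D idx=23: raw=0x30007 flags P=1 W=1 U=1 S=0
  [1] read 0x30 idx=27: raw=0x31007 flags P=1 W=1 U=1 S=0
  [2] read 0x31 idx=2: raw=0x32007 flags P=1 W=1 U=1 S=0
  [3] read 0x32 idx=21: raw=0x33007 flags P=1 W=1 U=1 S=0
  → PA=0x33BE0  (4 entries read)

Access #0 PA: 0x33BE0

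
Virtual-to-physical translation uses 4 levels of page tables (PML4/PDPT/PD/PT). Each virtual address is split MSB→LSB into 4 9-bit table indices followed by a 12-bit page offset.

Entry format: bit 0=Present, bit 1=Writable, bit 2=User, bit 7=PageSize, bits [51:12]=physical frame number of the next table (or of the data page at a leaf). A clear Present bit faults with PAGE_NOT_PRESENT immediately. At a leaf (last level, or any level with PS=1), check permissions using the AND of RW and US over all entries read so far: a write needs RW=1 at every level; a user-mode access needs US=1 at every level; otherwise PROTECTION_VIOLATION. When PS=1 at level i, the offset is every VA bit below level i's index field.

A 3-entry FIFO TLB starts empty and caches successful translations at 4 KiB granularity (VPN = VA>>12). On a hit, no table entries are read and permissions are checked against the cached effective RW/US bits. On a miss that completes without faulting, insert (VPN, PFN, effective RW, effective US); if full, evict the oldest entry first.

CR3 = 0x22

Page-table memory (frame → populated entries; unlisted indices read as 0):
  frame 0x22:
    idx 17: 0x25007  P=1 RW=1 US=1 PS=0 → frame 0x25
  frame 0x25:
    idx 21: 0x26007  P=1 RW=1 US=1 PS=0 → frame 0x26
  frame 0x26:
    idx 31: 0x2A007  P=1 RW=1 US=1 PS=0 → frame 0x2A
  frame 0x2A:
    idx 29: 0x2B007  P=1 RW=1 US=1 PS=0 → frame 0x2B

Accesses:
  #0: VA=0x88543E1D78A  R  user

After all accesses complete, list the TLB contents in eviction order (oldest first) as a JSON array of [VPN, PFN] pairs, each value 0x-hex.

Trace:
#0 VA=0x88543E1D78A (r,user):
  lvl0: tbl 0x22, slot 17 ⇒ 0x25007 (P1/RW1/US1/PS0)
  lvl1: tbl 0x25, slot 21 ⇒ 0x26007 (P1/RW1/US1/PS0)
  lvl2: tbl 0x26, slot 31 ⇒ 0x2A007 (P1/RW1/US1/PS0)
  lvl3: tbl 0x2A, slot 29 ⇒ 0x2B007 (P1/RW1/US1/PS0)
  ✓ 0x2B78A  — 4 lookups

TLB: [["0x88543E1D", "0x2B"]]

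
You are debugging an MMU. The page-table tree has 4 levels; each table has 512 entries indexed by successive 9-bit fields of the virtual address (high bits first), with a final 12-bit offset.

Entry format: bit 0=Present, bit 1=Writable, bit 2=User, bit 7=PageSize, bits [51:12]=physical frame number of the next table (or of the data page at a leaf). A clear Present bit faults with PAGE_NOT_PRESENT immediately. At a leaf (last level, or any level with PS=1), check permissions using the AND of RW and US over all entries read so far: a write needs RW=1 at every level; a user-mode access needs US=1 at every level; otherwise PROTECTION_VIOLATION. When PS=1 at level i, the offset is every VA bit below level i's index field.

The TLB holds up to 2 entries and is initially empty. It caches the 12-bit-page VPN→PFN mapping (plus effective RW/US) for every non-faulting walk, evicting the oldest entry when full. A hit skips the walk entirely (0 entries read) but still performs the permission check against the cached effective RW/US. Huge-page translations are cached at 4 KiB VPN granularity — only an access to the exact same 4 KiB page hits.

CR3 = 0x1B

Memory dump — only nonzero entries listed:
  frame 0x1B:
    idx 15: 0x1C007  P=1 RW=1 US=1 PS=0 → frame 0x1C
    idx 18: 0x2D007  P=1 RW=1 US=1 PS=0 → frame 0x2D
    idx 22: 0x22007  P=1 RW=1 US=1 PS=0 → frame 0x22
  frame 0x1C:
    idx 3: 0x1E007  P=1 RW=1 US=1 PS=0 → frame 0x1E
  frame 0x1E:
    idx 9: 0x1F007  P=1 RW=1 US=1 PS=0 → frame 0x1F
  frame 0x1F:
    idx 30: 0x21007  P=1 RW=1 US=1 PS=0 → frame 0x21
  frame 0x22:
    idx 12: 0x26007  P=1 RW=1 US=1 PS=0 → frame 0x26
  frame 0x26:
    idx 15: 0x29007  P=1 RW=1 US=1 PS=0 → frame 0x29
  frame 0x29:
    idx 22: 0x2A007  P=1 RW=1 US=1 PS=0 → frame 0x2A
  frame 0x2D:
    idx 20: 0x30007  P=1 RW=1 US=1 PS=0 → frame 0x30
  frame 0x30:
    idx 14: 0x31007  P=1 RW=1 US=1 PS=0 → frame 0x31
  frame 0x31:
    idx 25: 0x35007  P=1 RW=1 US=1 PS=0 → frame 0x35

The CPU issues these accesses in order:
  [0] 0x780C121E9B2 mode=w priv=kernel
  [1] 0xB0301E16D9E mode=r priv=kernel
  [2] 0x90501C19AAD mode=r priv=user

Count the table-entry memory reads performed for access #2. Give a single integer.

Per-access translation:
#0 VA=0x780C121E9B2 (w,kernel):
  L0 @0x1B[15] → 0x1C007  P=1,RW=1,US=1,PS=0
  L1 @0x1C[3] → 0x1E007  P=1,RW=1,US=1,PS=0
  L2 @0x1E[9] → 0x1F007  P=1,RW=1,US=1,PS=0
  L3 @0x1F[30] → 0x21007  P=1,RW=1,US=1,PS=0
  ⇒ phys 0x219B2  [4 reads]
#1 VA=0xB0301E16D9E (r,kernel):
  L0 @0x1B[22] → 0x22007  P=1,RW=1,US=1,PS=0
  L1 @0x22[12] → 0x26007  P=1,RW=1,US=1,PS=0
  L2 @0x26[15] → 0x29007  P=1,RW=1,US=1,PS=0
  L3 @0x29[22] → 0x2A007  P=1,RW=1,US=1,PS=0
  ⇒ phys 0x2AD9E  [4 reads]
#2 VA=0x90501C19AAD (r,user):
  L0 @0x1B[18] → 0x2D007  P=1,RW=1,US=1,PS=0
  L1 @0x2D[20] → 0x30007  P=1,RW=1,US=1,PS=0
  L2 @0x30[14] → 0x31007  P=1,RW=1,US=1,PS=0
  L3 @0x31[25] → 0x35007  P=1,RW=1,US=1,PS=0
  ⇒ phys 0x35AAD  [4 reads]

Entries read for #2: 4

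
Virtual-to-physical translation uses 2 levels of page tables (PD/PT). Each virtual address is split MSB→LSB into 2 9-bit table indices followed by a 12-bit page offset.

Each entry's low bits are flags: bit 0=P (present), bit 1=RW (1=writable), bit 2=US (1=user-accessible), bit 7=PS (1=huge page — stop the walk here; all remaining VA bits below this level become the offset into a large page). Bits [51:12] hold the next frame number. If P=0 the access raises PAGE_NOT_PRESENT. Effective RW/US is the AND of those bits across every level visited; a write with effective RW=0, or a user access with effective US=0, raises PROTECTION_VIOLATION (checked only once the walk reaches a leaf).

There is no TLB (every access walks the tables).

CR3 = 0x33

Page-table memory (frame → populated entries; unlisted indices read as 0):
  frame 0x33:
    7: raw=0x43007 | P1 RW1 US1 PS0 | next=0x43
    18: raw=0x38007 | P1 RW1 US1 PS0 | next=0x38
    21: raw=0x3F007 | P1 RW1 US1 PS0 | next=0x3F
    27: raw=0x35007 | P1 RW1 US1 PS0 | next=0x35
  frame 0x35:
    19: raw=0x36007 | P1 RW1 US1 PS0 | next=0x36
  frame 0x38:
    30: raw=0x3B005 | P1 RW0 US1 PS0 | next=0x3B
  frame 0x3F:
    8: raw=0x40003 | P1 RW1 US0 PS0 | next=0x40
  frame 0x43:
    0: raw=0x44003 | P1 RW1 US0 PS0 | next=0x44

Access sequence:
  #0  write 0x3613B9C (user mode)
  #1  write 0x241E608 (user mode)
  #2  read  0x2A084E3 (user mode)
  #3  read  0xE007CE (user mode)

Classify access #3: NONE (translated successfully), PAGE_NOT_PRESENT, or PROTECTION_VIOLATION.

Trace:
#0 VA=0x3613B9C (w,user):
  [0] read 0x33 idx=27: raw=0x35007 flags P=1 W=1 U=1 S=0
  [1] read 0x35 idx=19: raw=0x36007 flags P=1 W=1 U=1 S=0
  ✓ 0x36B9C  — 2 lookups
#1 VA=0x241E608 (w,user):
  [0] read 0x33 idx=18: raw=0x38007 flags P=1 W=1 U=1 S=0
  [1] read 0x38 idx=30: raw=0x3B005 flags P=1 W=0 U=1 S=0
  ✗ PROTECTION_VIOLATION  [2 reads]
#2 VA=0x2A084E3 (r,user):
  [0] read 0x33 idx=21: raw=0x3F007 flags P=1 W=1 U=1 S=0
  [1] read 0x3F idx=8: raw=0x40003 flags P=1 W=1 U=0 S=0
  ✗ PROTECTION_VIOLATION  [2 reads]
#3 VA=0xE007CE (r,user):
  [0] read 0x33 idx=7: raw=0x43007 flags P=1 W=1 U=1 S=0
  [1] read 0x43 idx=0: raw=0x44003 flags P=1 W=1 U=0 S=0
  ✗ PROTECTION_VIOLATION  [2 reads]

Access #3 fault: PROTECTION_VIOLATION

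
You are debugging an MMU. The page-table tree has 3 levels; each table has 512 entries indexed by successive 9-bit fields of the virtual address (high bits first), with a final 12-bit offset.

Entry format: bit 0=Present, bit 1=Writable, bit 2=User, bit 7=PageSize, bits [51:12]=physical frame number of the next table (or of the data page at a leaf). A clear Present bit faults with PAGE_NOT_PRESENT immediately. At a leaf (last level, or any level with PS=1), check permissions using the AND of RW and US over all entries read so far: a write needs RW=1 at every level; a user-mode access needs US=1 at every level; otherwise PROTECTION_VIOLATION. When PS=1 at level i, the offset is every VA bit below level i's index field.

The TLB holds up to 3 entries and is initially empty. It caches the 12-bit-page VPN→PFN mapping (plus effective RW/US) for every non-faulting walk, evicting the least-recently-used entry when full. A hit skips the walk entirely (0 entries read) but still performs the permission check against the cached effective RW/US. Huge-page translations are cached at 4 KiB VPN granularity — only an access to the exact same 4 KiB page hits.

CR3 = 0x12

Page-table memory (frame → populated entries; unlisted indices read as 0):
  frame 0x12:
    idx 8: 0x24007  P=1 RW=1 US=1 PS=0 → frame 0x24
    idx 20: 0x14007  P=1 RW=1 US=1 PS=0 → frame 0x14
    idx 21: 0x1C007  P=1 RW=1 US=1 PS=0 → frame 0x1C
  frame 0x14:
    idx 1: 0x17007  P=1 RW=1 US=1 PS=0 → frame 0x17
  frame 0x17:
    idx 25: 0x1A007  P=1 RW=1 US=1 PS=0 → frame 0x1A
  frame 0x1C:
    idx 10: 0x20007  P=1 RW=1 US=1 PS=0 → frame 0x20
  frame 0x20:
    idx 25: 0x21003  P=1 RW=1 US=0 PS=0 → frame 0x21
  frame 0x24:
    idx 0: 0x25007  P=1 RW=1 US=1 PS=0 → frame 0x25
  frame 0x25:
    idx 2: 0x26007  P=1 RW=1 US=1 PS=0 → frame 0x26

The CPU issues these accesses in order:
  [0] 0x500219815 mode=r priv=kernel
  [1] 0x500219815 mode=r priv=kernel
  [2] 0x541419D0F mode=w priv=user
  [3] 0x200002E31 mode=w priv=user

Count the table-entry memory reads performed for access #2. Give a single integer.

Walk each access:
#0 VA=0x500219815 (r,kernel):
  lvl0: tbl 0x12, slot 20 ⇒ 0x14007 (P1/RW1/US1/PS0)
  lvl1: tbl 0x14, slot 1 ⇒ 0x17007 (P1/RW1/US1/PS0)
  lvl2: tbl 0x17, slot 25 ⇒ 0x1A007 (P1/RW1/US1/PS0)
  ⇒ phys 0x1A815  [3 reads]
#1 VA=0x500219815 (r,kernel):
  TLB hit vpn=0x500219 → PA=0x1A815
#2 VA=0x541419D0F (w,user):
  lvl0: tbl 0x12, slot 21 ⇒ 0x1C007 (P1/RW1/US1/PS0)
  lvl1: tbl 0x1C, slot 10 ⇒ 0x20007 (P1/RW1/US1/PS0)
  lvl2: tbl 0x20, slot 25 ⇒ 0x21003 (P1/RW1/US0/PS0)
  ✗ PROTECTION_VIOLATION  [3 reads]
#3 VA=0x200002E31 (w,user):
  lvl0: tbl 0x12, slot 8 ⇒ 0x24007 (P1/RW1/US1/PS0)
  lvl1: tbl 0x24, slot 0 ⇒ 0x25007 (P1/RW1/US1/PS0)
  lvl2: tbl 0x25, slot 2 ⇒ 0x26007 (P1/RW1/US1/PS0)
  ⇒ phys 0x26E31  [3 reads]

Entries read for #2: 3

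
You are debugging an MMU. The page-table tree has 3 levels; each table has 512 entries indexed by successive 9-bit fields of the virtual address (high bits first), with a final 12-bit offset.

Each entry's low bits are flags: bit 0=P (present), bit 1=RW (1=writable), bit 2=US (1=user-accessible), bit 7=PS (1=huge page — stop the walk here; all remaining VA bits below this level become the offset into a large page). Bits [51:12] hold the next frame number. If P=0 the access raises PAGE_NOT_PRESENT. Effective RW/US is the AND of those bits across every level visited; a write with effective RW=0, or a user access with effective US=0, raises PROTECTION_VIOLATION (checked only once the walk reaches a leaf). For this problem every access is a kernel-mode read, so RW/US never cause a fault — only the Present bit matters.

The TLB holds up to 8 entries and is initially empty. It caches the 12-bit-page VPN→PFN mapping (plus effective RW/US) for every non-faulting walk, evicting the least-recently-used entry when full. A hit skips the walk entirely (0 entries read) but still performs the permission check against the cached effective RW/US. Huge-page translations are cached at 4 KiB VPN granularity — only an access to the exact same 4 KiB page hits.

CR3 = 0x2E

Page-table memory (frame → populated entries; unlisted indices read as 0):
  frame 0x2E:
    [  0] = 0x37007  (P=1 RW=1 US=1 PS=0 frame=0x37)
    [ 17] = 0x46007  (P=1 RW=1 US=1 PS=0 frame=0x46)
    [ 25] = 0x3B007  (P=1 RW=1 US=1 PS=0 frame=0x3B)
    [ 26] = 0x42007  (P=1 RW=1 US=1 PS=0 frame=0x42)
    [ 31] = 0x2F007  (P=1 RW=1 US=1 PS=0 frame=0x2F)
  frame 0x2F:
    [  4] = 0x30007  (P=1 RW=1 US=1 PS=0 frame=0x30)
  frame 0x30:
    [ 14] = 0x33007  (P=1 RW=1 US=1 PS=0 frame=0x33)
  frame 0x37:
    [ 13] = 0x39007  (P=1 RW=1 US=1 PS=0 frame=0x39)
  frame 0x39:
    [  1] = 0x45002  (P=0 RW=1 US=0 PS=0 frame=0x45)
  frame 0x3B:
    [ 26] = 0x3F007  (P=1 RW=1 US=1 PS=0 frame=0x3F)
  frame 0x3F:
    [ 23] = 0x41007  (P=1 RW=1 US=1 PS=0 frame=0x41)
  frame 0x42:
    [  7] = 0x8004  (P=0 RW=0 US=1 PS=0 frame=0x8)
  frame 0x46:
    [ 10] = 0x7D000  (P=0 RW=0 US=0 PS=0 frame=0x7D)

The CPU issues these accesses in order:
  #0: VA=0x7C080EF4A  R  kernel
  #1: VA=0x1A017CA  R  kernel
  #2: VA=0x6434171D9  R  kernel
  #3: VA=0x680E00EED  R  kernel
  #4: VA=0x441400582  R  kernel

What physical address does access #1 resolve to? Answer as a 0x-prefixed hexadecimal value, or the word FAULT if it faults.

Walk each access:
#0 VA=0x7C080EF4A (r,kernel):
  L0: frame=0x2E idx=31 entry=0x2F007 [P=1 RW=1 US=1 PS=0]
  L1: frame=0x2F idx=4 entry=0x30007 [P=1 RW=1 US=1 PS=0]
  L2: frame=0x30 idx=14 entry=0x33007 [P=1 RW=1 US=1 PS=0]
  ✓ 0x33F4A  — 3 lookups
#1 VA=0x1A017CA (r,kernel):
  L0: frame=0x2E idx=0 entry=0x37007 [P=1 RW=1 US=1 PS=0]
  L1: frame=0x37 idx=13 entry=0x39007 [P=1 RW=1 US=1 PS=0]
  L2: frame=0x39 idx=1 entry=0x45002 [P=0 RW=1 US=0 PS=0]
  → PAGE_NOT_PRESENT  (3 entries read)
#2 VA=0x6434171D9 (r,kernel):
  L0: frame=0x2E idx=25 entry=0x3B007 [P=1 RW=1 US=1 PS=0]
  L1: frame=0x3B idx=26 entry=0x3F007 [P=1 RW=1 US=1 PS=0]
  L2: frame=0x3F idx=23 entry=0x41007 [P=1 RW=1 US=1 PS=0]
  ✓ 0x411D9  — 3 lookups
#3 VA=0x680E00EED (r,kernel):
  L0: frame=0x2E idx=26 entry=0x42007 [P=1 RW=1 US=1 PS=0]
  L1: frame=0x42 idx=7 entry=0x8004 [P=0 RW=0 US=1 PS=0]
  → PAGE_NOT_PRESENT  (2 entries read)
#4 VA=0x441400582 (r,kernel):
  L0: frame=0x2E idx=17 entry=0x46007 [P=1 RW=1 US=1 PS=0]
  L1: frame=0x46 idx=10 entry=0x7D000 [P=0 RW=0 US=0 PS=0]
  → PAGE_NOT_PRESENT  (2 entries read)

Access #1 PA: FAULT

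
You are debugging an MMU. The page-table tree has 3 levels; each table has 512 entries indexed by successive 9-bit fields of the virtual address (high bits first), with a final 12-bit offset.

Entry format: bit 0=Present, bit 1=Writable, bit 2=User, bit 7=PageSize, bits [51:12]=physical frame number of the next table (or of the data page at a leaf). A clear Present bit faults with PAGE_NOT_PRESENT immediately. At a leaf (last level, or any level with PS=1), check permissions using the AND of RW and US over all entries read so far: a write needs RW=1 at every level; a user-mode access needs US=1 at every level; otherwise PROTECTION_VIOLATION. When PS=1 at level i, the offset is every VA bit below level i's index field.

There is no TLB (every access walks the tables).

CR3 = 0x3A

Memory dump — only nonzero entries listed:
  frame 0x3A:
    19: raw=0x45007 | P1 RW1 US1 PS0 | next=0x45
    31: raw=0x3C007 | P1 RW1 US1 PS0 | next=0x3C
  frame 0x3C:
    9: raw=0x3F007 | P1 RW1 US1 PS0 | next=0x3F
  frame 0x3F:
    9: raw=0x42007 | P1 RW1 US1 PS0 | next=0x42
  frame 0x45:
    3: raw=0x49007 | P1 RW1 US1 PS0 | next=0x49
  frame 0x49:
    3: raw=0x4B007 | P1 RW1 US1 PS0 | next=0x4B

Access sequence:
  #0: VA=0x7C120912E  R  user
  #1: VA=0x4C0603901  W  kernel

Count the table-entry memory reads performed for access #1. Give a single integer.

Trace:
#0 VA=0x7C120912E (r,user):
  L0 @0x3A[31] → 0x3C007  P=1,RW=1,US=1,PS=0
  L1 @0x3C[9] → 0x3F007  P=1,RW=1,US=1,PS=0
  L2 @0x3F[9] → 0x42007  P=1,RW=1,US=1,PS=0
  → PA=0x4212E  (3 entries read)
#1 VA=0x4C0603901 (w,kernel):
  L0 @0x3A[19] → 0x45007  P=1,RW=1,US=1,PS=0
  L1 @0x45[3] → 0x49007  P=1,RW=1,US=1,PS=0
  L2 @0x49[3] → 0x4B007  P=1,RW=1,US=1,PS=0
  → PA=0x4B901  (3 entries read)

Entries read for #1: 3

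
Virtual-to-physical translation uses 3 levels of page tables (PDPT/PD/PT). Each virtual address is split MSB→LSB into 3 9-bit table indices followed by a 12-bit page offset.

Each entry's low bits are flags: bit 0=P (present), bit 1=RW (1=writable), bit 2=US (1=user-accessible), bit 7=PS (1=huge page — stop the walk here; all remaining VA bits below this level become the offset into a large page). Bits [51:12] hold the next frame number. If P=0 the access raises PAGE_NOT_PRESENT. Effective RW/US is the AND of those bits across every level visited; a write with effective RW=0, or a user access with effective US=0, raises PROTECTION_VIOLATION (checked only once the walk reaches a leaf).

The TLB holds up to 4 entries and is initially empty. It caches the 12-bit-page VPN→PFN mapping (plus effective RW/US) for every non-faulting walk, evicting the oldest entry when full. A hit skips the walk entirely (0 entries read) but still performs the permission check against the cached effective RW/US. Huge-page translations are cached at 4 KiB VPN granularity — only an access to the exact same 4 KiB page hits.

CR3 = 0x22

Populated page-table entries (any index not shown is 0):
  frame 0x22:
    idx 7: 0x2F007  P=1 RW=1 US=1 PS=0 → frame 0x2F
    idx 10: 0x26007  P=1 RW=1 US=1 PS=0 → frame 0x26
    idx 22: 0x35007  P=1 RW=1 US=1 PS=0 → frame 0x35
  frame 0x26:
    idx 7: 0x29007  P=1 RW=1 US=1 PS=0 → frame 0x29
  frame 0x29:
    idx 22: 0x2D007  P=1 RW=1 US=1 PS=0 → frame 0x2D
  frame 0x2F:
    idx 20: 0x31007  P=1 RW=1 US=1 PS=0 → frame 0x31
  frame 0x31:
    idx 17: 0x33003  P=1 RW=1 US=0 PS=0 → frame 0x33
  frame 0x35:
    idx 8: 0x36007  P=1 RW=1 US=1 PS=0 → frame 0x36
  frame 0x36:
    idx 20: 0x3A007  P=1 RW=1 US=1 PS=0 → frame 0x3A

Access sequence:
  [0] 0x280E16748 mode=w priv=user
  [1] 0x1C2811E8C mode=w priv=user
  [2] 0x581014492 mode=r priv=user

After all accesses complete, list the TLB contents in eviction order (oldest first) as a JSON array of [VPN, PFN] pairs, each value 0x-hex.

Walk each access:
#0 VA=0x280E16748 (w,user):
  L0 @0x22[10] → 0x26007  P=1,RW=1,US=1,PS=0
  L1 @0x26[7] → 0x29007  P=1,RW=1,US=1,PS=0
  L2 @0x29[22] → 0x2D007  P=1,RW=1,US=1,PS=0
  ⇒ phys 0x2D748  [3 reads]
#1 VA=0x1C2811E8C (w,user):
  L0 @0x22[7] → 0x2F007  P=1,RW=1,US=1,PS=0
  L1 @0x2F[20] → 0x31007  P=1,RW=1,US=1,PS=0
  L2 @0x31[17] → 0x33003  P=1,RW=1,US=0,PS=0
  ✗ PROTECTION_VIOLATION  [3 reads]
#2 VA=0x581014492 (r,user):
  L0 @0x22[22] → 0x35007  P=1,RW=1,US=1,PS=0
  L1 @0x35[8] → 0x36007  P=1,RW=1,US=1,PS=0
  L2 @0x36[20] → 0x3A007  P=1,RW=1,US=1,PS=0
  ⇒ phys 0x3A492  [3 reads]

TLB: [["0x280E16", "0x2D"], ["0x581014", "0x3A"]]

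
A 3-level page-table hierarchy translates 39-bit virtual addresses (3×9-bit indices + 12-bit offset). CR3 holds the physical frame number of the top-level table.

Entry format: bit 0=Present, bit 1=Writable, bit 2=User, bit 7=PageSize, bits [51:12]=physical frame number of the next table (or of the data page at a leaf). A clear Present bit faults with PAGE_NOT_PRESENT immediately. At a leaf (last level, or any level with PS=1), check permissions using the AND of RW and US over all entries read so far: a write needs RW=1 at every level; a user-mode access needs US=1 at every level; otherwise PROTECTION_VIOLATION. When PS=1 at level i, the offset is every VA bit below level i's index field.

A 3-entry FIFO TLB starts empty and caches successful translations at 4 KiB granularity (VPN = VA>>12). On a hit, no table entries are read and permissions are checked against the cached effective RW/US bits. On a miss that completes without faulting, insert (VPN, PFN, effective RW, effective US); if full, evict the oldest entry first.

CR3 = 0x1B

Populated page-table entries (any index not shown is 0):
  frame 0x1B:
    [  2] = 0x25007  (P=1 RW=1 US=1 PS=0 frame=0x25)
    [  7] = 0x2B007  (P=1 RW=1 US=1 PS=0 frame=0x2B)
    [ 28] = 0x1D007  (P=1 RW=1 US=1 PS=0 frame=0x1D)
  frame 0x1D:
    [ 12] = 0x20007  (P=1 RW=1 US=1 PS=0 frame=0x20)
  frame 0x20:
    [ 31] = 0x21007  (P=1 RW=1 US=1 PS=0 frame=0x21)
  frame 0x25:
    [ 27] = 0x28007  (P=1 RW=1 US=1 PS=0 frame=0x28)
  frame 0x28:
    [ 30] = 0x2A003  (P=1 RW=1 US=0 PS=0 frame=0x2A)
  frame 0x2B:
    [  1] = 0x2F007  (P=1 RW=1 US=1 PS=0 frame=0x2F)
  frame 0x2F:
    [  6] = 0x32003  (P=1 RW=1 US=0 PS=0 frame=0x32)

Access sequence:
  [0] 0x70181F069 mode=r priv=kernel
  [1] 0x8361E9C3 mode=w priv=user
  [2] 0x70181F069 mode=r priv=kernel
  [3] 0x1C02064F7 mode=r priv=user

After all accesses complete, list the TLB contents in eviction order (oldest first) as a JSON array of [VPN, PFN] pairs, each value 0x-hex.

Per-access translation:
#0 VA=0x70181F069 (r,kernel):
  lvl0: tbl 0x1B, slot 28 ⇒ 0x1D007 (P1/RW1/US1/PS0)
  lvl1: tbl 0x1D, slot 12 ⇒ 0x20007 (P1/RW1/US1/PS0)
  lvl2: tbl 0x20, slot 31 ⇒ 0x21007 (P1/RW1/US1/PS0)
  → PA=0x21069  (3 entries read)
#1 VA=0x8361E9C3 (w,user):
  lvl0: tbl 0x1B, slot 2 ⇒ 0x25007 (P1/RW1/US1/PS0)
  lvl1: tbl 0x25, slot 27 ⇒ 0x28007 (P1/RW1/US1/PS0)
  lvl2: tbl 0x28, slot 30 ⇒ 0x2A003 (P1/RW1/US0/PS0)
  ⇒ fault: PROTECTION_VIOLATION  — 3 lookups
#2 VA=0x70181F069 (r,kernel):
  TLB hit vpn=0x70181F → PA=0x21069
#3 VA=0x1C02064F7 (r,user):
  lvl0: tbl 0x1B, slot 7 ⇒ 0x2B007 (P1/RW1/US1/PS0)
  lvl1: tbl 0x2B, slot 1 ⇒ 0x2F007 (P1/RW1/US1/PS0)
  lvl2: tbl 0x2F, slot 6 ⇒ 0x32003 (P1/RW1/US0/PS0)
  ⇒ fault: PROTECTION_VIOLATION  — 3 lookups

TLB: [["0x70181F", "0x21"]]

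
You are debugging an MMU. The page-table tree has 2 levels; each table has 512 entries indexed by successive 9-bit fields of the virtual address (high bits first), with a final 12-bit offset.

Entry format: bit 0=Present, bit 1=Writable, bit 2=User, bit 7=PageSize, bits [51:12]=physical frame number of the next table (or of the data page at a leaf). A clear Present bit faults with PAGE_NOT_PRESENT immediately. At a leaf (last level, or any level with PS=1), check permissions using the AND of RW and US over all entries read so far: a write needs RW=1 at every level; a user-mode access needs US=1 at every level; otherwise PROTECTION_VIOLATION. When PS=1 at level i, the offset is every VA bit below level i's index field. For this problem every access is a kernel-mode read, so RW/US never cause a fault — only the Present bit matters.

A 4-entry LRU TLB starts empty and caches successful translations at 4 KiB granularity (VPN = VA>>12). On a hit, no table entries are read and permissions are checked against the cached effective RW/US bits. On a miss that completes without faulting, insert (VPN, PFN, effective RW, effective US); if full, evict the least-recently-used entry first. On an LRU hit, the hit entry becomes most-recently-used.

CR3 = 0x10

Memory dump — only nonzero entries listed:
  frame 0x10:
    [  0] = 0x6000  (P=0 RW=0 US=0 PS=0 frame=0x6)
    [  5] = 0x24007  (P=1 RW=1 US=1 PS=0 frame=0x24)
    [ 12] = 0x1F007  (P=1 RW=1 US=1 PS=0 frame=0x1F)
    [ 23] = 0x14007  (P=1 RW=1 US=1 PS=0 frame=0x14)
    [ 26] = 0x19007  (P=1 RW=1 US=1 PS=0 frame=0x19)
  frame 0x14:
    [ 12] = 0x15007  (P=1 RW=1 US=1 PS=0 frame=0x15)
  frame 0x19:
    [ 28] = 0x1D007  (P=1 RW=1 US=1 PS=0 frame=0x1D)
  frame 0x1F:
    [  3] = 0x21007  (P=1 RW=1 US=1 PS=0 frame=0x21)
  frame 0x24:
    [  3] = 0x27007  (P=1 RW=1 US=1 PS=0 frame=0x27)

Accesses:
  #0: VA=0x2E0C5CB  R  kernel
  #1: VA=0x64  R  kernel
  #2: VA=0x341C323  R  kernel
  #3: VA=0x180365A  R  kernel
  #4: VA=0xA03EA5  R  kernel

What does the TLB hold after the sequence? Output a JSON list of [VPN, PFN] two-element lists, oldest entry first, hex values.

Trace:
#0 VA=0x2E0C5CB (r,kernel):
  L0: frame=0x10 idx=23 entry=0x14007 [P=1 RW=1 US=1 PS=0]
  L1: frame=0x14 idx=12 entry=0x15007 [P=1 RW=1 US=1 PS=0]
  ⇒ phys 0x155CB  [2 reads]
#1 VA=0x64 (r,kernel):
  L0: frame=0x10 idx=0 entry=0x6000 [P=0 RW=0 US=0 PS=0]
  → PAGE_NOT_PRESENT  (1 entries read)
#2 VA=0x341C323 (r,kernel):
  L0: frame=0x10 idx=26 entry=0x19007 [P=1 RW=1 US=1 PS=0]
  L1: frame=0x19 idx=28 entry=0x1D007 [P=1 RW=1 US=1 PS=0]
  ⇒ phys 0x1D323  [2 reads]
#3 VA=0x180365A (r,kernel):
  L0: frame=0x10 idx=12 entry=0x1F007 [P=1 RW=1 US=1 PS=0]
  L1: frame=0x1F idx=3 entry=0x21007 [P=1 RW=1 US=1 PS=0]
  ⇒ phys 0x2165A  [2 reads]
#4 VA=0xA03EA5 (r,kernel):
  L0: frame=0x10 idx=5 entry=0x24007 [P=1 RW=1 US=1 PS=0]
  L1: frame=0x24 idx=3 entry=0x27007 [P=1 RW=1 US=1 PS=0]
  ⇒ phys 0x27EA5  [2 reads]

TLB: [["0x2E0C", "0x15"], ["0x341C", "0x1D"], ["0x1803", "0x21"], ["0xA03", "0x27"]]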